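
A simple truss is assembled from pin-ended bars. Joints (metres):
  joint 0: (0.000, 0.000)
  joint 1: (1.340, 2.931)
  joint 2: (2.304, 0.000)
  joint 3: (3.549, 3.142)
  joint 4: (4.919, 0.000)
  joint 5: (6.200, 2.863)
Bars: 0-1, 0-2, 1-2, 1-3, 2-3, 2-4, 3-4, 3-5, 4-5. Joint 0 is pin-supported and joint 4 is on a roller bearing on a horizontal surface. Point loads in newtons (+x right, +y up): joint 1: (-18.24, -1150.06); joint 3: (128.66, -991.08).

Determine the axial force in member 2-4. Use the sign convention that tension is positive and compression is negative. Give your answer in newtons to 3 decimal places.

N=6 nodes, M=9 members, R=3 reactions → 2N=12, M+R=12
member 0 (0-1): L=3.2228, (cx,cy)=(0.4158,0.9095)
member 1 (0-2): L=2.3040, (cx,cy)=(1.0000,0.0000)
member 2 (1-2): L=3.0855, (cx,cy)=(0.3124,-0.9499)
member 3 (1-3): L=2.2191, (cx,cy)=(0.9955,0.0951)
member 4 (2-3): L=3.3797, (cx,cy)=(0.3684,0.9297)
member 5 (2-4): L=2.6150, (cx,cy)=(1.0000,0.0000)
member 6 (3-4): L=3.4277, (cx,cy)=(0.3997,-0.9167)
member 7 (3-5): L=2.6656, (cx,cy)=(0.9945,-0.1047)
member 8 (4-5): L=3.1365, (cx,cy)=(0.4084,0.9128)
solve A·x = −loads:
  F[0-1] = -1145.1653 N (compression)
  F[0-2] = +586.5672 N (tension)
  F[1-2] = -155.4582 N (compression)
  F[1-3] = -411.2000 N (compression)
  F[2-3] = +158.8467 N (tension)
  F[2-4] = +479.4811 N (tension)
  F[3-4] = -1199.6446 N (compression)
  F[3-5] = -0.0000 N (compression)
  F[4-5] = +0.0000 N (tension)
  Rx@0 = -110.4200 N
  Ry@0 = +1041.4832 N
  Ry@4 = +1099.6568 N

479.481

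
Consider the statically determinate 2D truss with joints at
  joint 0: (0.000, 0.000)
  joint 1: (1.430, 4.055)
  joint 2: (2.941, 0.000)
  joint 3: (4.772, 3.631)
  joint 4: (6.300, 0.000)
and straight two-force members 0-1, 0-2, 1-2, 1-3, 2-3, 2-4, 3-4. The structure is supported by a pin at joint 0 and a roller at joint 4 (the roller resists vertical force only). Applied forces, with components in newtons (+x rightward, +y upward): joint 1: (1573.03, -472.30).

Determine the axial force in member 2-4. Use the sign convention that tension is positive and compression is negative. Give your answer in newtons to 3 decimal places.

471.187

N=5 nodes, M=7 members, R=3 reactions → 2N=10, M+R=10
member 0 (0-1): L=4.2998, (cx,cy)=(0.3326,0.9431)
member 1 (0-2): L=2.9410, (cx,cy)=(1.0000,0.0000)
member 2 (1-2): L=4.3274, (cx,cy)=(0.3492,-0.9371)
member 3 (1-3): L=3.3688, (cx,cy)=(0.9920,-0.1259)
member 4 (2-3): L=4.0665, (cx,cy)=(0.4503,0.8929)
member 5 (2-4): L=3.3590, (cx,cy)=(1.0000,0.0000)
member 6 (3-4): L=3.9394, (cx,cy)=(0.3879,-0.9217)
solve A·x = −loads:
  F[0-1] = +686.4627 N (tension)
  F[0-2] = +1344.7284 N (tension)
  F[1-2] = -1063.0875 N (compression)
  F[1-3] = -981.3310 N (compression)
  F[2-3] = +1115.6658 N (tension)
  F[2-4] = +471.1873 N (tension)
  F[3-4] = -1214.7903 N (compression)
  Rx@0 = -1573.0300 N
  Ry@0 = -647.3866 N
  Ry@4 = +1119.6866 N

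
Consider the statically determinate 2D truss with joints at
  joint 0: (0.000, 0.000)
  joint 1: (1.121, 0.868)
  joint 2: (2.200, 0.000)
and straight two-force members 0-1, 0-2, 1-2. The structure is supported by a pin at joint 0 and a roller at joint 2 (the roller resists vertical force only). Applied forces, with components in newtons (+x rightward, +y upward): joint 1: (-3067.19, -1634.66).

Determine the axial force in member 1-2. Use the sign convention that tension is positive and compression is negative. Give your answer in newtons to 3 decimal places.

N=3 nodes, M=3 members, R=3 reactions → 2N=6, M+R=6
member 0 (0-1): L=1.4178, (cx,cy)=(0.7907,0.6122)
member 1 (0-2): L=2.2000, (cx,cy)=(1.0000,0.0000)
member 2 (1-2): L=1.3848, (cx,cy)=(0.7792,-0.6268)
solve A·x = −loads:
  F[0-1] = -3286.1375 N (compression)
  F[0-2] = -468.9079 N (compression)
  F[1-2] = +601.8004 N (tension)
  Rx@0 = +3067.1900 N
  Ry@0 = +2011.8723 N
  Ry@2 = -377.2123 N

601.800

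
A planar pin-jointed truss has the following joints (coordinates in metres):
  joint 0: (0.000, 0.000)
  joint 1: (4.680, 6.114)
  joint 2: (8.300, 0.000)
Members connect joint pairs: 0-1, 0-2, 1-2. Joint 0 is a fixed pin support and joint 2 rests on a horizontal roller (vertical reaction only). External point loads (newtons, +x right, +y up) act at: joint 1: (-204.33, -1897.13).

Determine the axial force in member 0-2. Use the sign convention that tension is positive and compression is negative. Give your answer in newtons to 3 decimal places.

544.239

N=3 nodes, M=3 members, R=3 reactions → 2N=6, M+R=6
member 0 (0-1): L=7.6996, (cx,cy)=(0.6078,0.7941)
member 1 (0-2): L=8.3000, (cx,cy)=(1.0000,0.0000)
member 2 (1-2): L=7.1053, (cx,cy)=(0.5095,-0.8605)
solve A·x = −loads:
  F[0-1] = -1231.5509 N (compression)
  F[0-2] = +544.2387 N (tension)
  F[1-2] = -1068.2275 N (compression)
  Rx@0 = +204.3300 N
  Ry@0 = +977.9379 N
  Ry@2 = +919.1921 N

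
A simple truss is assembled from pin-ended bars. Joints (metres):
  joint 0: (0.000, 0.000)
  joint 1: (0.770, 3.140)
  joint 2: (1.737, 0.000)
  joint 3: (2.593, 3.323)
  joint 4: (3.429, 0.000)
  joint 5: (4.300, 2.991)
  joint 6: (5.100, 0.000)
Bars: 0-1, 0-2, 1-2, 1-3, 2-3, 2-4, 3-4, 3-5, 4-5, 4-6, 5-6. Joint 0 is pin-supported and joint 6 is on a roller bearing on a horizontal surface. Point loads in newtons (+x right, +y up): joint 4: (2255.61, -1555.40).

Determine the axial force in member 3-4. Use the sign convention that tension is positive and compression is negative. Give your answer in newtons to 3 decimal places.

N=7 nodes, M=11 members, R=3 reactions → 2N=14, M+R=14
member 0 (0-1): L=3.2330, (cx,cy)=(0.2382,0.9712)
member 1 (0-2): L=1.7370, (cx,cy)=(1.0000,0.0000)
member 2 (1-2): L=3.2855, (cx,cy)=(0.2943,-0.9557)
member 3 (1-3): L=1.8322, (cx,cy)=(0.9950,0.0999)
member 4 (2-3): L=3.4315, (cx,cy)=(0.2495,0.9684)
member 5 (2-4): L=1.6920, (cx,cy)=(1.0000,0.0000)
member 6 (3-4): L=3.4265, (cx,cy)=(0.2440,-0.9698)
member 7 (3-5): L=1.7390, (cx,cy)=(0.9816,-0.1909)
member 8 (4-5): L=3.1152, (cx,cy)=(0.2796,0.9601)
member 9 (4-6): L=1.6710, (cx,cy)=(1.0000,0.0000)
member 10 (5-6): L=3.0961, (cx,cy)=(0.2584,-0.9660)
solve A·x = −loads:
  F[0-1] = -524.7214 N (compression)
  F[0-2] = +2380.5811 N (tension)
  F[1-2] = +504.5179 N (tension)
  F[1-3] = -274.8357 N (compression)
  F[2-3] = -497.9119 N (compression)
  F[2-4] = +2653.2779 N (tension)
  F[3-4] = +636.3955 N (tension)
  F[3-5] = -563.2950 N (compression)
  F[4-5] = +977.2083 N (tension)
  F[4-6] = +279.7132 N (tension)
  F[5-6] = -1082.5390 N (compression)
  Rx@0 = -2255.6100 N
  Ry@0 = +509.6222 N
  Ry@6 = +1045.7778 N

636.395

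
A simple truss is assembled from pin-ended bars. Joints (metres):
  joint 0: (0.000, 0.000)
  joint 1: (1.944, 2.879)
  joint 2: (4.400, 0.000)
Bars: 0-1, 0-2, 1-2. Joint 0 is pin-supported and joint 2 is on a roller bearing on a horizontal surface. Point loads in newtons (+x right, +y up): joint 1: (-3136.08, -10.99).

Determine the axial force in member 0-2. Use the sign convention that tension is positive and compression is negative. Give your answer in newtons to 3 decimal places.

-1746.361

N=3 nodes, M=3 members, R=3 reactions → 2N=6, M+R=6
member 0 (0-1): L=3.4739, (cx,cy)=(0.5596,0.8288)
member 1 (0-2): L=4.4000, (cx,cy)=(1.0000,0.0000)
member 2 (1-2): L=3.7843, (cx,cy)=(0.6490,-0.7608)
solve A·x = −loads:
  F[0-1] = -2483.3874 N (compression)
  F[0-2] = -1746.3607 N (compression)
  F[1-2] = +2690.8274 N (tension)
  Rx@0 = +3136.0800 N
  Ry@0 = +2058.1286 N
  Ry@2 = -2047.1386 N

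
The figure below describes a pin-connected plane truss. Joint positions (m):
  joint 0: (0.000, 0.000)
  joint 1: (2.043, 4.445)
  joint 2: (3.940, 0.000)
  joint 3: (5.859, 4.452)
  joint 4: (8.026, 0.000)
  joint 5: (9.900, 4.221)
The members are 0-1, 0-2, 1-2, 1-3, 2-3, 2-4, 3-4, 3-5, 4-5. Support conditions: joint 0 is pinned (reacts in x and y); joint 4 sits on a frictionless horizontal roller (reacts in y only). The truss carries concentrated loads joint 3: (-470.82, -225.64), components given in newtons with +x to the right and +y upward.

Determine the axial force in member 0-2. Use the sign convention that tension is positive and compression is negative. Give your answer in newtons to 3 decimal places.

N=6 nodes, M=9 members, R=3 reactions → 2N=12, M+R=12
member 0 (0-1): L=4.8920, (cx,cy)=(0.4176,0.9086)
member 1 (0-2): L=3.9400, (cx,cy)=(1.0000,0.0000)
member 2 (1-2): L=4.8329, (cx,cy)=(0.3925,-0.9197)
member 3 (1-3): L=3.8160, (cx,cy)=(1.0000,0.0018)
member 4 (2-3): L=4.8480, (cx,cy)=(0.3958,0.9183)
member 5 (2-4): L=4.0860, (cx,cy)=(1.0000,0.0000)
member 6 (3-4): L=4.9514, (cx,cy)=(0.4377,-0.8991)
member 7 (3-5): L=4.0476, (cx,cy)=(0.9984,-0.0571)
member 8 (4-5): L=4.6183, (cx,cy)=(0.4058,0.9140)
solve A·x = −loads:
  F[0-1] = -354.4760 N (compression)
  F[0-2] = -322.7842 N (compression)
  F[1-2] = +349.6209 N (tension)
  F[1-3] = -285.2696 N (compression)
  F[2-3] = -350.1622 N (compression)
  F[2-4] = -46.9443 N (compression)
  F[3-4] = +107.2630 N (tension)
  F[3-5] = -0.0000 N (compression)
  F[4-5] = +0.0000 N (tension)
  Rx@0 = +470.8200 N
  Ry@0 = +322.0848 N
  Ry@4 = -96.4448 N

-322.784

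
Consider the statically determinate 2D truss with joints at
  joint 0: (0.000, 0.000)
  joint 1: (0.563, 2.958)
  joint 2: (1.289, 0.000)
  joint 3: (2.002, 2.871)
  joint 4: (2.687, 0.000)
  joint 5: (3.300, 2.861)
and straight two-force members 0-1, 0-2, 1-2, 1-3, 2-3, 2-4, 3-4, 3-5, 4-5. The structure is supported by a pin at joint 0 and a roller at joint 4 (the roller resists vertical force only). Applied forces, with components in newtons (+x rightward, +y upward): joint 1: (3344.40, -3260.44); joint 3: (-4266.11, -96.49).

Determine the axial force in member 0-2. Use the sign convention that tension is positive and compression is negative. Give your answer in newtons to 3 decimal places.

-259.656

N=6 nodes, M=9 members, R=3 reactions → 2N=12, M+R=12
member 0 (0-1): L=3.0111, (cx,cy)=(0.1870,0.9824)
member 1 (0-2): L=1.2890, (cx,cy)=(1.0000,0.0000)
member 2 (1-2): L=3.0458, (cx,cy)=(0.2384,-0.9712)
member 3 (1-3): L=1.4416, (cx,cy)=(0.9982,-0.0603)
member 4 (2-3): L=2.9582, (cx,cy)=(0.2410,0.9705)
member 5 (2-4): L=1.3980, (cx,cy)=(1.0000,0.0000)
member 6 (3-4): L=2.9516, (cx,cy)=(0.2321,-0.9727)
member 7 (3-5): L=1.2980, (cx,cy)=(1.0000,-0.0077)
member 8 (4-5): L=2.9259, (cx,cy)=(0.2095,0.9778)
solve A·x = −loads:
  F[0-1] = -3540.8726 N (compression)
  F[0-2] = -259.6562 N (compression)
  F[1-2] = +481.0093 N (tension)
  F[1-3] = -4128.6330 N (compression)
  F[2-3] = -481.3351 N (compression)
  F[2-4] = -28.9886 N (compression)
  F[3-4] = +124.9087 N (tension)
  F[3-5] = +0.0000 N (tension)
  F[4-5] = -0.0000 N (compression)
  Rx@0 = +921.7100 N
  Ry@0 = +3478.4283 N
  Ry@4 = -121.4983 N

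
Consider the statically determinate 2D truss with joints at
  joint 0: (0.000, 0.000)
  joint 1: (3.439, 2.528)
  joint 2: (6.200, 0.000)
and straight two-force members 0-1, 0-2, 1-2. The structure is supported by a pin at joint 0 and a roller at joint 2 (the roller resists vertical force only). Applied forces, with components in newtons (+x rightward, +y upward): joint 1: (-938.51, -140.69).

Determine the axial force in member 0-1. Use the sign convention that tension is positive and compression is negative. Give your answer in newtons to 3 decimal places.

N=3 nodes, M=3 members, R=3 reactions → 2N=6, M+R=6
member 0 (0-1): L=4.2682, (cx,cy)=(0.8057,0.5923)
member 1 (0-2): L=6.2000, (cx,cy)=(1.0000,0.0000)
member 2 (1-2): L=3.7435, (cx,cy)=(0.7375,-0.6753)
solve A·x = −loads:
  F[0-1] = -751.8684 N (compression)
  F[0-2] = -332.7096 N (compression)
  F[1-2] = +451.1059 N (tension)
  Rx@0 = +938.5100 N
  Ry@0 = +445.3223 N
  Ry@2 = -304.6323 N

-751.868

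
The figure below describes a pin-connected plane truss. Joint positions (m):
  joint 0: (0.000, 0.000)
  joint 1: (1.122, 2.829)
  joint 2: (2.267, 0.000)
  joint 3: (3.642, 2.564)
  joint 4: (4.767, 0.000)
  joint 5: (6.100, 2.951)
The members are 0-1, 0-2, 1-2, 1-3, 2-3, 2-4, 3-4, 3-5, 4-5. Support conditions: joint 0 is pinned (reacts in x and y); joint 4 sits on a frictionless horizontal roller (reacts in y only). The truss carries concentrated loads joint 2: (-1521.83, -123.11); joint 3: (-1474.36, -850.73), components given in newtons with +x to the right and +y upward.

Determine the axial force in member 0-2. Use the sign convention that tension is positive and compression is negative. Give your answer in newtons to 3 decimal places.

N=6 nodes, M=9 members, R=3 reactions → 2N=12, M+R=12
member 0 (0-1): L=3.0434, (cx,cy)=(0.3687,0.9296)
member 1 (0-2): L=2.2670, (cx,cy)=(1.0000,0.0000)
member 2 (1-2): L=3.0519, (cx,cy)=(0.3752,-0.9270)
member 3 (1-3): L=2.5339, (cx,cy)=(0.9945,-0.1046)
member 4 (2-3): L=2.9094, (cx,cy)=(0.4726,0.8813)
member 5 (2-4): L=2.5000, (cx,cy)=(1.0000,0.0000)
member 6 (3-4): L=2.8000, (cx,cy)=(0.4018,-0.9157)
member 7 (3-5): L=2.4883, (cx,cy)=(0.9878,0.1555)
member 8 (4-5): L=3.2381, (cx,cy)=(0.4117,0.9113)
solve A·x = −loads:
  F[0-1] = -1138.5378 N (compression)
  F[0-2] = -2576.4455 N (compression)
  F[1-2] = +1242.2272 N (tension)
  F[1-3] = -890.6784 N (compression)
  F[2-3] = -1166.9208 N (compression)
  F[2-4] = -37.0757 N (compression)
  F[3-4] = +92.2757 N (tension)
  F[3-5] = -0.0000 N (compression)
  F[4-5] = +0.0000 N (tension)
  Rx@0 = +2996.1900 N
  Ry@0 = +1058.3397 N
  Ry@4 = -84.4997 N

-2576.446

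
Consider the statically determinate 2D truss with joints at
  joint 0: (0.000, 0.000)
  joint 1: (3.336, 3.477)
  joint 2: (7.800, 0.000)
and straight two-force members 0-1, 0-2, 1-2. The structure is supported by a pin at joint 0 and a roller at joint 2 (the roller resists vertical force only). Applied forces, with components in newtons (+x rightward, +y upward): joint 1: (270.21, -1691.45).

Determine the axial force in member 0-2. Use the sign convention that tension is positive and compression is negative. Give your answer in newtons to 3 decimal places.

1083.417

N=3 nodes, M=3 members, R=3 reactions → 2N=6, M+R=6
member 0 (0-1): L=4.8186, (cx,cy)=(0.6923,0.7216)
member 1 (0-2): L=7.8000, (cx,cy)=(1.0000,0.0000)
member 2 (1-2): L=5.6583, (cx,cy)=(0.7889,-0.6145)
solve A·x = −loads:
  F[0-1] = -1174.6044 N (compression)
  F[0-2] = +1083.4174 N (tension)
  F[1-2] = -1373.2852 N (compression)
  Rx@0 = -270.2100 N
  Ry@0 = +847.5785 N
  Ry@2 = +843.8715 N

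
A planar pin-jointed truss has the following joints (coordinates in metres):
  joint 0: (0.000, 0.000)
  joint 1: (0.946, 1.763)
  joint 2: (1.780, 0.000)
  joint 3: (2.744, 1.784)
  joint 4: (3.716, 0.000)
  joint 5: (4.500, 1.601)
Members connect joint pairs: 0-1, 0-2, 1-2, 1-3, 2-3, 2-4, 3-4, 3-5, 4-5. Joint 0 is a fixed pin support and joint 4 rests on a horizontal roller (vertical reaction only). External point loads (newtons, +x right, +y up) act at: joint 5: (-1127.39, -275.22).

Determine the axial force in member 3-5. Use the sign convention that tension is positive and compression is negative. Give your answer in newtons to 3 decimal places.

N=6 nodes, M=9 members, R=3 reactions → 2N=12, M+R=12
member 0 (0-1): L=2.0008, (cx,cy)=(0.4728,0.8812)
member 1 (0-2): L=1.7800, (cx,cy)=(1.0000,0.0000)
member 2 (1-2): L=1.9503, (cx,cy)=(0.4276,-0.9040)
member 3 (1-3): L=1.7981, (cx,cy)=(0.9999,0.0117)
member 4 (2-3): L=2.0278, (cx,cy)=(0.4754,0.8798)
member 5 (2-4): L=1.9360, (cx,cy)=(1.0000,0.0000)
member 6 (3-4): L=2.0316, (cx,cy)=(0.4784,-0.8781)
member 7 (3-5): L=1.7655, (cx,cy)=(0.9946,-0.1037)
member 8 (4-5): L=1.7827, (cx,cy)=(0.4398,0.8981)
solve A·x = −loads:
  F[0-1] = -485.3356 N (compression)
  F[0-2] = -897.9147 N (compression)
  F[1-2] = +467.5478 N (tension)
  F[1-3] = -429.4390 N (compression)
  F[2-3] = -480.4000 N (compression)
  F[2-4] = -469.6014 N (compression)
  F[3-4] = +599.0977 N (tension)
  F[3-5] = -949.5345 N (compression)
  F[4-5] = -416.0365 N (compression)
  Rx@0 = +1127.3900 N
  Ry@0 = +427.6585 N
  Ry@4 = -152.4385 N

-949.534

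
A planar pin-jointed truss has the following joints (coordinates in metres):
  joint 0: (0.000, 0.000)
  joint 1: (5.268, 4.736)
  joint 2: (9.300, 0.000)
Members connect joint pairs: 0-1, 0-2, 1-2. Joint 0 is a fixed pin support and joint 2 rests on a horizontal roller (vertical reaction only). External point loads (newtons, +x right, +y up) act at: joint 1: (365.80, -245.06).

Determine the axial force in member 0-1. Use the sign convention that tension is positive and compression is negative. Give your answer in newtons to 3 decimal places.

N=3 nodes, M=3 members, R=3 reactions → 2N=6, M+R=6
member 0 (0-1): L=7.0839, (cx,cy)=(0.7437,0.6686)
member 1 (0-2): L=9.3000, (cx,cy)=(1.0000,0.0000)
member 2 (1-2): L=6.2199, (cx,cy)=(0.6482,-0.7614)
solve A·x = −loads:
  F[0-1] = +119.7161 N (tension)
  F[0-2] = +276.7720 N (tension)
  F[1-2] = -426.9555 N (compression)
  Rx@0 = -365.8000 N
  Ry@0 = -80.0373 N
  Ry@2 = +325.0973 N

119.716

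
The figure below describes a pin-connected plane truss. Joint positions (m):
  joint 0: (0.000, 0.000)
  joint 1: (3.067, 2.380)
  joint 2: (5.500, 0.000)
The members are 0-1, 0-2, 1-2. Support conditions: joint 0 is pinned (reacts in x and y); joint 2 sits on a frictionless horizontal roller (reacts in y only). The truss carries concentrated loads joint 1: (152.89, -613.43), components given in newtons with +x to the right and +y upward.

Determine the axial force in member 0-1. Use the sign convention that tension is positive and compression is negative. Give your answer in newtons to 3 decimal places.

N=3 nodes, M=3 members, R=3 reactions → 2N=6, M+R=6
member 0 (0-1): L=3.8821, (cx,cy)=(0.7900,0.6131)
member 1 (0-2): L=5.5000, (cx,cy)=(1.0000,0.0000)
member 2 (1-2): L=3.4035, (cx,cy)=(0.7148,-0.6993)
solve A·x = −loads:
  F[0-1] = -334.7100 N (compression)
  F[0-2] = +417.3214 N (tension)
  F[1-2] = -583.7888 N (compression)
  Rx@0 = -152.8900 N
  Ry@0 = +205.1995 N
  Ry@2 = +408.2305 N

-334.710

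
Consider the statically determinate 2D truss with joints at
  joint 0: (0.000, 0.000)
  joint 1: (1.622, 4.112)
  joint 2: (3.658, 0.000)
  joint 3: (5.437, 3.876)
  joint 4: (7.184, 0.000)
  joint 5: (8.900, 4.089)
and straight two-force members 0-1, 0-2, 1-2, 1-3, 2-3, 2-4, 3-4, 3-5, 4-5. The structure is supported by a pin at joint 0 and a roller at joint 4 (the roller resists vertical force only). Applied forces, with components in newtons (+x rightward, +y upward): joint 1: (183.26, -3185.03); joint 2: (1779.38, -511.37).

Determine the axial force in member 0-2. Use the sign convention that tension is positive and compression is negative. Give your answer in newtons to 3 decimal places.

N=6 nodes, M=9 members, R=3 reactions → 2N=12, M+R=12
member 0 (0-1): L=4.4203, (cx,cy)=(0.3669,0.9302)
member 1 (0-2): L=3.6580, (cx,cy)=(1.0000,0.0000)
member 2 (1-2): L=4.5884, (cx,cy)=(0.4437,-0.8962)
member 3 (1-3): L=3.8223, (cx,cy)=(0.9981,-0.0617)
member 4 (2-3): L=4.2648, (cx,cy)=(0.4171,0.9088)
member 5 (2-4): L=3.5260, (cx,cy)=(1.0000,0.0000)
member 6 (3-4): L=4.2515, (cx,cy)=(0.4109,-0.9117)
member 7 (3-5): L=3.4695, (cx,cy)=(0.9981,0.0614)
member 8 (4-5): L=4.4345, (cx,cy)=(0.3870,0.9221)
solve A·x = −loads:
  F[0-1] = -2807.8716 N (compression)
  F[0-2] = +2992.9601 N (tension)
  F[1-2] = -573.2021 N (compression)
  F[1-3] = -961.0707 N (compression)
  F[2-3] = +1127.8663 N (tension)
  F[2-4] = +488.7600 N (tension)
  F[3-4] = -1189.4508 N (compression)
  F[3-5] = +0.0000 N (tension)
  F[4-5] = -0.0000 N (compression)
  Rx@0 = -1962.6400 N
  Ry@0 = +2612.0076 N
  Ry@4 = +1084.3924 N

2992.960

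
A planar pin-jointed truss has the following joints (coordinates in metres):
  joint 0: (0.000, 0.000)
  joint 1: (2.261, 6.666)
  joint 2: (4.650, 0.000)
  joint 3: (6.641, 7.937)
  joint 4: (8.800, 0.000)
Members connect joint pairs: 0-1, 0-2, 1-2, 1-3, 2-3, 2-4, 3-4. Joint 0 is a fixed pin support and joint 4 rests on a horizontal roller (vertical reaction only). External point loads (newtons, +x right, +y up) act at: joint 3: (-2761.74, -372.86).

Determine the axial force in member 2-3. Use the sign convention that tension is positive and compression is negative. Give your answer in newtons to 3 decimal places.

N=5 nodes, M=7 members, R=3 reactions → 2N=10, M+R=10
member 0 (0-1): L=7.0390, (cx,cy)=(0.3212,0.9470)
member 1 (0-2): L=4.6500, (cx,cy)=(1.0000,0.0000)
member 2 (1-2): L=7.0812, (cx,cy)=(0.3374,-0.9414)
member 3 (1-3): L=4.5607, (cx,cy)=(0.9604,0.2787)
member 4 (2-3): L=8.1829, (cx,cy)=(0.2433,0.9699)
member 5 (2-4): L=4.1500, (cx,cy)=(1.0000,0.0000)
member 6 (3-4): L=8.2254, (cx,cy)=(0.2625,-0.9649)
solve A·x = −loads:
  F[0-1] = -2726.8818 N (compression)
  F[0-2] = -1885.8386 N (compression)
  F[1-2] = +2240.2319 N (tension)
  F[1-3] = -1699.0083 N (compression)
  F[2-3] = -2174.2285 N (compression)
  F[2-4] = -601.0270 N (compression)
  F[3-4] = +2289.8052 N (tension)
  Rx@0 = +2761.7400 N
  Ry@0 = +2582.3790 N
  Ry@4 = -2209.5190 N

-2174.228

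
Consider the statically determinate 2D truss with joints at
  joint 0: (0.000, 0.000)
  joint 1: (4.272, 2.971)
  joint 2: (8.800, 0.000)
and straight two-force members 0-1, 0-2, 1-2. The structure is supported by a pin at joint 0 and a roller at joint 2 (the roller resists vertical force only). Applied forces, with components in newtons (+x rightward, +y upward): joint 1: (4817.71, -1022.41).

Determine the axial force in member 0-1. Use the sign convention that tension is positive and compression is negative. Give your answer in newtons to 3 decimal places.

N=3 nodes, M=3 members, R=3 reactions → 2N=6, M+R=6
member 0 (0-1): L=5.2035, (cx,cy)=(0.8210,0.5710)
member 1 (0-2): L=8.8000, (cx,cy)=(1.0000,0.0000)
member 2 (1-2): L=5.4157, (cx,cy)=(0.8361,-0.5486)
solve A·x = −loads:
  F[0-1] = +1927.3732 N (tension)
  F[0-2] = +3235.3759 N (tension)
  F[1-2] = -3869.6491 N (compression)
  Rx@0 = -4817.7100 N
  Ry@0 = -1100.4482 N
  Ry@2 = +2122.8582 N

1927.373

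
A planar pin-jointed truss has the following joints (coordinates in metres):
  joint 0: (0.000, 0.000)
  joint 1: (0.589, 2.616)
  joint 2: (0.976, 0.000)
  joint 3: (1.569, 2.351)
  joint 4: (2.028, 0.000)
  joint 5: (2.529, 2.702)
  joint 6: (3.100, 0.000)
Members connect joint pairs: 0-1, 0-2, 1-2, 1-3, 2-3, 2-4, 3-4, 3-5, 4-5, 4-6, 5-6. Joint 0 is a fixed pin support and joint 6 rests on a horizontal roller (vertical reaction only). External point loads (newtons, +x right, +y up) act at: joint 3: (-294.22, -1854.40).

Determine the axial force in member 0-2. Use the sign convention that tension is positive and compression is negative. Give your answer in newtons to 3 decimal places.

N=7 nodes, M=11 members, R=3 reactions → 2N=14, M+R=14
member 0 (0-1): L=2.6815, (cx,cy)=(0.2197,0.9756)
member 1 (0-2): L=0.9760, (cx,cy)=(1.0000,0.0000)
member 2 (1-2): L=2.6445, (cx,cy)=(0.1463,-0.9892)
member 3 (1-3): L=1.0152, (cx,cy)=(0.9653,-0.2610)
member 4 (2-3): L=2.4246, (cx,cy)=(0.2446,0.9696)
member 5 (2-4): L=1.0520, (cx,cy)=(1.0000,0.0000)
member 6 (3-4): L=2.3954, (cx,cy)=(0.1916,-0.9815)
member 7 (3-5): L=1.0222, (cx,cy)=(0.9392,0.3434)
member 8 (4-5): L=2.7481, (cx,cy)=(0.1823,0.9832)
member 9 (4-6): L=1.0720, (cx,cy)=(1.0000,0.0000)
member 10 (5-6): L=2.7617, (cx,cy)=(0.2068,-0.9784)
solve A·x = −loads:
  F[0-1] = -1167.4794 N (compression)
  F[0-2] = -37.7783 N (compression)
  F[1-2] = +1272.3595 N (tension)
  F[1-3] = -458.5404 N (compression)
  F[2-3] = -1298.0828 N (compression)
  F[2-4] = +465.8988 N (tension)
  F[3-4] = -842.3700 N (compression)
  F[3-5] = -324.1991 N (compression)
  F[4-5] = +840.8523 N (tension)
  F[4-6] = +151.1888 N (tension)
  F[5-6] = -731.2335 N (compression)
  Rx@0 = +294.2200 N
  Ry@0 = +1138.9670 N
  Ry@6 = +715.4330 N

-37.778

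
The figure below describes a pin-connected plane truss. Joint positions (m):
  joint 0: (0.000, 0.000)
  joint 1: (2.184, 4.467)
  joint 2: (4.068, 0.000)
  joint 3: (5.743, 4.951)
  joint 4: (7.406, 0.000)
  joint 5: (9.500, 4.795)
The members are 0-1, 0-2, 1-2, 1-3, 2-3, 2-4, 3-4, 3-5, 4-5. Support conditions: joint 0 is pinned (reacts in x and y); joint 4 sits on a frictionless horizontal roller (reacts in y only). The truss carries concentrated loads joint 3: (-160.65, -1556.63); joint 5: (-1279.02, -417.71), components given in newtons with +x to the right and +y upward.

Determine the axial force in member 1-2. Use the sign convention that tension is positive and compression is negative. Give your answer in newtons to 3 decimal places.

N=6 nodes, M=9 members, R=3 reactions → 2N=12, M+R=12
member 0 (0-1): L=4.9723, (cx,cy)=(0.4392,0.8984)
member 1 (0-2): L=4.0680, (cx,cy)=(1.0000,0.0000)
member 2 (1-2): L=4.8480, (cx,cy)=(0.3886,-0.9214)
member 3 (1-3): L=3.5918, (cx,cy)=(0.9909,0.1348)
member 4 (2-3): L=5.2267, (cx,cy)=(0.3205,0.9473)
member 5 (2-4): L=3.3380, (cx,cy)=(1.0000,0.0000)
member 6 (3-4): L=5.2228, (cx,cy)=(0.3184,-0.9480)
member 7 (3-5): L=3.7602, (cx,cy)=(0.9991,-0.0415)
member 8 (4-5): L=5.2323, (cx,cy)=(0.4002,0.9164)
solve A·x = −loads:
  F[0-1] = -1298.9339 N (compression)
  F[0-2] = -869.1370 N (compression)
  F[1-2] = +1118.1307 N (tension)
  F[1-3] = -1014.3013 N (compression)
  F[2-3] = -1087.6109 N (compression)
  F[2-4] = -86.0710 N (compression)
  F[3-4] = -363.9199 N (compression)
  F[3-5] = -1078.0014 N (compression)
  F[4-5] = -504.6053 N (compression)
  Rx@0 = +1439.6700 N
  Ry@0 = +1166.9282 N
  Ry@4 = +807.4118 N

1118.131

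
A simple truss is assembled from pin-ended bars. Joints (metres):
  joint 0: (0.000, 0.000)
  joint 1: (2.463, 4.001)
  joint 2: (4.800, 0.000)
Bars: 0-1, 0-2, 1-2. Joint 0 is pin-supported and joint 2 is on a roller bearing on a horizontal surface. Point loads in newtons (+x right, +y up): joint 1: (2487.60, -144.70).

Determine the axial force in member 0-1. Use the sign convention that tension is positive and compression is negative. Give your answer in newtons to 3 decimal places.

2352.183

N=3 nodes, M=3 members, R=3 reactions → 2N=6, M+R=6
member 0 (0-1): L=4.6983, (cx,cy)=(0.5242,0.8516)
member 1 (0-2): L=4.8000, (cx,cy)=(1.0000,0.0000)
member 2 (1-2): L=4.6335, (cx,cy)=(0.5044,-0.8635)
solve A·x = −loads:
  F[0-1] = +2352.1834 N (tension)
  F[0-2] = +1254.5195 N (tension)
  F[1-2] = -2487.3126 N (compression)
  Rx@0 = -2487.6000 N
  Ry@0 = -2003.0674 N
  Ry@2 = +2147.7674 N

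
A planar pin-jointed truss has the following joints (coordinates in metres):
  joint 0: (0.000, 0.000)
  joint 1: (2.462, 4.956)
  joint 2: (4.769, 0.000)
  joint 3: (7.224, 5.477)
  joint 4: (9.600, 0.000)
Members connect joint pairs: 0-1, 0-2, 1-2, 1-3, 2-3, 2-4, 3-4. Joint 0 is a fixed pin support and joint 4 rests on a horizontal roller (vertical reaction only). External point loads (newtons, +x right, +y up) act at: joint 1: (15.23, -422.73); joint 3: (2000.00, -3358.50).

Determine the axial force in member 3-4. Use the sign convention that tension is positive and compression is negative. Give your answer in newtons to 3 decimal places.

-4125.365

N=5 nodes, M=7 members, R=3 reactions → 2N=10, M+R=10
member 0 (0-1): L=5.5338, (cx,cy)=(0.4449,0.8956)
member 1 (0-2): L=4.7690, (cx,cy)=(1.0000,0.0000)
member 2 (1-2): L=5.4666, (cx,cy)=(0.4220,-0.9066)
member 3 (1-3): L=4.7904, (cx,cy)=(0.9941,0.1088)
member 4 (2-3): L=6.0020, (cx,cy)=(0.4090,0.9125)
member 5 (2-4): L=4.8310, (cx,cy)=(1.0000,0.0000)
member 6 (3-4): L=5.9702, (cx,cy)=(0.3980,-0.9174)
solve A·x = −loads:
  F[0-1] = +3.7496 N (tension)
  F[0-2] = +2013.5618 N (tension)
  F[1-2] = -448.7713 N (compression)
  F[1-3] = +176.8752 N (tension)
  F[2-3] = +445.8536 N (tension)
  F[2-4] = +1641.8078 N (tension)
  F[3-4] = -4125.3654 N (compression)
  Rx@0 = -2015.2300 N
  Ry@0 = -3.3580 N
  Ry@4 = +3784.5880 N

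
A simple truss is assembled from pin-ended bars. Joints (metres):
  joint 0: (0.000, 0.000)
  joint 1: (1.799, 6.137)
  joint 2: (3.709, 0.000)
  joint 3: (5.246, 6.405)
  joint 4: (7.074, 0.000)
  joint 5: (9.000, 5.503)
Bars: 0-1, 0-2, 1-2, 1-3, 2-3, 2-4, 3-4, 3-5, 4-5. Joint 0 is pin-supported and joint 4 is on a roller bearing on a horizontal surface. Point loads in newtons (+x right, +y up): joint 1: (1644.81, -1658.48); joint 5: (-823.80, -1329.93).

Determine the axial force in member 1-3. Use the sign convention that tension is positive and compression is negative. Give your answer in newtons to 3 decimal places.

N=6 nodes, M=9 members, R=3 reactions → 2N=12, M+R=12
member 0 (0-1): L=6.3952, (cx,cy)=(0.2813,0.9596)
member 1 (0-2): L=3.7090, (cx,cy)=(1.0000,0.0000)
member 2 (1-2): L=6.4274, (cx,cy)=(0.2972,-0.9548)
member 3 (1-3): L=3.4574, (cx,cy)=(0.9970,0.0775)
member 4 (2-3): L=6.5868, (cx,cy)=(0.2333,0.9724)
member 5 (2-4): L=3.3650, (cx,cy)=(1.0000,0.0000)
member 6 (3-4): L=6.6608, (cx,cy)=(0.2744,-0.9616)
member 7 (3-5): L=3.8608, (cx,cy)=(0.9723,-0.2336)
member 8 (4-5): L=5.8303, (cx,cy)=(0.3303,0.9439)
solve A·x = −loads:
  F[0-1] = -92.2477 N (compression)
  F[0-2] = +846.9595 N (tension)
  F[1-2] = -1738.2197 N (compression)
  F[1-3] = -1157.7005 N (compression)
  F[2-3] = +1706.8143 N (tension)
  F[2-4] = -67.8580 N (compression)
  F[3-4] = -1550.0532 N (compression)
  F[3-5] = -339.9476 N (compression)
  F[4-5] = -1493.1765 N (compression)
  Rx@0 = -821.0100 N
  Ry@0 = +88.5227 N
  Ry@4 = +2899.8873 N

-1157.701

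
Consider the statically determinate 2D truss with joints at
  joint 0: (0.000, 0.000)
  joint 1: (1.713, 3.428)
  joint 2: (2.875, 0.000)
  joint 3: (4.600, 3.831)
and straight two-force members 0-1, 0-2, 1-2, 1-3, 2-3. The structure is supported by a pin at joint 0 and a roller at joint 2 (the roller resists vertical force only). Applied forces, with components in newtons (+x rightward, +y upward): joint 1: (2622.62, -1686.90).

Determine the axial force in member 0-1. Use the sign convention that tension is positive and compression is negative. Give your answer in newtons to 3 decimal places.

N=4 nodes, M=5 members, R=3 reactions → 2N=8, M+R=8
member 0 (0-1): L=3.8322, (cx,cy)=(0.4470,0.8945)
member 1 (0-2): L=2.8750, (cx,cy)=(1.0000,0.0000)
member 2 (1-2): L=3.6196, (cx,cy)=(0.3210,-0.9471)
member 3 (1-3): L=2.9150, (cx,cy)=(0.9904,0.1383)
member 4 (2-3): L=4.2015, (cx,cy)=(0.4106,0.9118)
solve A·x = −loads:
  F[0-1] = +2733.5808 N (tension)
  F[0-2] = +1400.6962 N (tension)
  F[1-2] = -4363.1198 N (compression)
  F[1-3] = +0.0000 N (tension)
  F[2-3] = +0.0000 N (tension)
  Rx@0 = -2622.6200 N
  Ry@0 = -2445.2743 N
  Ry@2 = +4132.1743 N

2733.581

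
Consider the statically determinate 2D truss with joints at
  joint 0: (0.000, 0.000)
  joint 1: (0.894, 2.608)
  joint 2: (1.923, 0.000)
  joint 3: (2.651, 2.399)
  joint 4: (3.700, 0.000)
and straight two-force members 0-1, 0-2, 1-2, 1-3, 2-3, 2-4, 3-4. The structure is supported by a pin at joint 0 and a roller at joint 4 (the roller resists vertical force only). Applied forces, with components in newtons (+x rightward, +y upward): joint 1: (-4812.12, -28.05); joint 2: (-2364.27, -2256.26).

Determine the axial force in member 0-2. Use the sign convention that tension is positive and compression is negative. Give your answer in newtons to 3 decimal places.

-5634.932

N=5 nodes, M=7 members, R=3 reactions → 2N=10, M+R=10
member 0 (0-1): L=2.7570, (cx,cy)=(0.3243,0.9460)
member 1 (0-2): L=1.9230, (cx,cy)=(1.0000,0.0000)
member 2 (1-2): L=2.8037, (cx,cy)=(0.3670,-0.9302)
member 3 (1-3): L=1.7694, (cx,cy)=(0.9930,-0.1181)
member 4 (2-3): L=2.5070, (cx,cy)=(0.2904,0.9569)
member 5 (2-4): L=1.7770, (cx,cy)=(1.0000,0.0000)
member 6 (3-4): L=2.6183, (cx,cy)=(0.4006,-0.9162)
solve A·x = −loads:
  F[0-1] = -4753.6445 N (compression)
  F[0-2] = -5634.9319 N (compression)
  F[1-2] = +4601.7201 N (tension)
  F[1-3] = +1592.8883 N (tension)
  F[2-3] = -2115.4747 N (compression)
  F[2-4] = -967.4375 N (compression)
  F[3-4] = +2414.7391 N (tension)
  Rx@0 = +7176.3900 N
  Ry@0 = +4496.7814 N
  Ry@4 = -2212.4714 N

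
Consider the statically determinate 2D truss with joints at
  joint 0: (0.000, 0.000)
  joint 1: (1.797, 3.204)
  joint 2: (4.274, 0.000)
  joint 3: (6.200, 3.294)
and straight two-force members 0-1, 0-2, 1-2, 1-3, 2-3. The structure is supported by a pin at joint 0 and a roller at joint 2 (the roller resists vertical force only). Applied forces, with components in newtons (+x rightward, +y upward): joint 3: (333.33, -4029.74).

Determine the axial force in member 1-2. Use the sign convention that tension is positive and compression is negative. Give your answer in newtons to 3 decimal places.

N=4 nodes, M=5 members, R=3 reactions → 2N=8, M+R=8
member 0 (0-1): L=3.6735, (cx,cy)=(0.4892,0.8722)
member 1 (0-2): L=4.2740, (cx,cy)=(1.0000,0.0000)
member 2 (1-2): L=4.0498, (cx,cy)=(0.6116,-0.7911)
member 3 (1-3): L=4.4039, (cx,cy)=(0.9998,0.0204)
member 4 (2-3): L=3.8157, (cx,cy)=(0.5048,0.8633)
solve A·x = −loads:
  F[0-1] = +2376.5910 N (tension)
  F[0-2] = -829.2394 N (compression)
  F[1-2] = -2549.7109 N (compression)
  F[1-3] = +2722.6183 N (tension)
  F[2-3] = -4732.4744 N (compression)
  Rx@0 = -333.3300 N
  Ry@0 = -2072.8283 N
  Ry@2 = +6102.5683 N

-2549.711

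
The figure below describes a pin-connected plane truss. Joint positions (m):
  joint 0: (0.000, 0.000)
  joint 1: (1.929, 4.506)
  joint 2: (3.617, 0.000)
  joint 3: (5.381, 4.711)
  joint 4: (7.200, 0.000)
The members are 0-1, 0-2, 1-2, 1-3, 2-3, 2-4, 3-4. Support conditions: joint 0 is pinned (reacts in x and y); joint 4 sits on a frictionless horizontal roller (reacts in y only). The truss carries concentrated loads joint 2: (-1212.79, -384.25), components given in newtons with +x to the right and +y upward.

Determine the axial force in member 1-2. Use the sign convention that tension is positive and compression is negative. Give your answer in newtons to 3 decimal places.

194.673

N=5 nodes, M=7 members, R=3 reactions → 2N=10, M+R=10
member 0 (0-1): L=4.9015, (cx,cy)=(0.3935,0.9193)
member 1 (0-2): L=3.6170, (cx,cy)=(1.0000,0.0000)
member 2 (1-2): L=4.8118, (cx,cy)=(0.3508,-0.9364)
member 3 (1-3): L=3.4581, (cx,cy)=(0.9982,0.0593)
member 4 (2-3): L=5.0304, (cx,cy)=(0.3507,0.9365)
member 5 (2-4): L=3.5830, (cx,cy)=(1.0000,0.0000)
member 6 (3-4): L=5.0500, (cx,cy)=(0.3602,-0.9329)
solve A·x = −loads:
  F[0-1] = -208.0029 N (compression)
  F[0-2] = -1130.9305 N (compression)
  F[1-2] = +194.6726 N (tension)
  F[1-3] = -150.4161 N (compression)
  F[2-3] = +215.6423 N (tension)
  F[2-4] = +74.5332 N (tension)
  F[3-4] = -206.9218 N (compression)
  Rx@0 = +1212.7900 N
  Ry@0 = +191.2177 N
  Ry@4 = +193.0323 N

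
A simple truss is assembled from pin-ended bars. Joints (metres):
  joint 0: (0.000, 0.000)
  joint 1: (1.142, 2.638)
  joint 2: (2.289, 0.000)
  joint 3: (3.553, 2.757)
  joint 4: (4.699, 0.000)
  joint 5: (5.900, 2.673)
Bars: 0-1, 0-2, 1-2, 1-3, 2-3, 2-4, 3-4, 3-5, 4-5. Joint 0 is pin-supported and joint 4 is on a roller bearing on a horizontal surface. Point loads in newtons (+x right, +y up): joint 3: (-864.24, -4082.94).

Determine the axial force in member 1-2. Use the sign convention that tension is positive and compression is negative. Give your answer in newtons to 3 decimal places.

1570.023

N=6 nodes, M=9 members, R=3 reactions → 2N=12, M+R=12
member 0 (0-1): L=2.8746, (cx,cy)=(0.3973,0.9177)
member 1 (0-2): L=2.2890, (cx,cy)=(1.0000,0.0000)
member 2 (1-2): L=2.8766, (cx,cy)=(0.3987,-0.9171)
member 3 (1-3): L=2.4139, (cx,cy)=(0.9988,0.0493)
member 4 (2-3): L=3.0329, (cx,cy)=(0.4168,0.9090)
member 5 (2-4): L=2.4100, (cx,cy)=(1.0000,0.0000)
member 6 (3-4): L=2.9857, (cx,cy)=(0.3838,-0.9234)
member 7 (3-5): L=2.3485, (cx,cy)=(0.9994,-0.0358)
member 8 (4-5): L=2.9304, (cx,cy)=(0.4098,0.9122)
solve A·x = −loads:
  F[0-1] = -1637.5968 N (compression)
  F[0-2] = -213.6629 N (compression)
  F[1-2] = +1570.0226 N (tension)
  F[1-3] = -1278.1601 N (compression)
  F[2-3] = -1583.9203 N (compression)
  F[2-4] = +1072.4757 N (tension)
  F[3-4] = -2794.1394 N (compression)
  F[3-5] = -0.0000 N (tension)
  F[4-5] = +0.0000 N (tension)
  Rx@0 = +864.2400 N
  Ry@0 = +1502.8216 N
  Ry@4 = +2580.1184 N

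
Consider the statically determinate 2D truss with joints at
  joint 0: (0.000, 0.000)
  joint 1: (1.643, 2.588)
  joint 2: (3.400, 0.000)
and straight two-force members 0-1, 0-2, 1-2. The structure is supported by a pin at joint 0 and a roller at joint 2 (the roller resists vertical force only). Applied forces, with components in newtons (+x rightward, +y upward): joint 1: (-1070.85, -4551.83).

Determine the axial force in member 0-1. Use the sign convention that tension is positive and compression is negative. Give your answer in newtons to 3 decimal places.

N=3 nodes, M=3 members, R=3 reactions → 2N=6, M+R=6
member 0 (0-1): L=3.0655, (cx,cy)=(0.5360,0.8442)
member 1 (0-2): L=3.4000, (cx,cy)=(1.0000,0.0000)
member 2 (1-2): L=3.1281, (cx,cy)=(0.5617,-0.8273)
solve A·x = −loads:
  F[0-1] = -3751.7012 N (compression)
  F[0-2] = +939.9401 N (tension)
  F[1-2] = -1673.4172 N (compression)
  Rx@0 = +1070.8500 N
  Ry@0 = +3167.3309 N
  Ry@2 = +1384.4991 N

-3751.701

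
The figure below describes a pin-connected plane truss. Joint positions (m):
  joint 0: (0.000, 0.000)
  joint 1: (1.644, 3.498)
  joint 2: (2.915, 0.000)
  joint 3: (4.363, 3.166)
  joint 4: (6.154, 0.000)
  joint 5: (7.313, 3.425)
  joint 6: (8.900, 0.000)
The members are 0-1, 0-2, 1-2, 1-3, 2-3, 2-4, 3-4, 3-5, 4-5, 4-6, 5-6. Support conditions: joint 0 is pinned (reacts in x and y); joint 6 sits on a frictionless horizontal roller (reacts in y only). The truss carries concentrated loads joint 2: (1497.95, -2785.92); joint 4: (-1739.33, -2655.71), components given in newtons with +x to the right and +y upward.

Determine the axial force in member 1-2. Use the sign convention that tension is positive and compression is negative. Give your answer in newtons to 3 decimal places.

3170.161

N=7 nodes, M=11 members, R=3 reactions → 2N=14, M+R=14
member 0 (0-1): L=3.8651, (cx,cy)=(0.4253,0.9050)
member 1 (0-2): L=2.9150, (cx,cy)=(1.0000,0.0000)
member 2 (1-2): L=3.7218, (cx,cy)=(0.3415,-0.9399)
member 3 (1-3): L=2.7392, (cx,cy)=(0.9926,-0.1212)
member 4 (2-3): L=3.4814, (cx,cy)=(0.4159,0.9094)
member 5 (2-4): L=3.2390, (cx,cy)=(1.0000,0.0000)
member 6 (3-4): L=3.6375, (cx,cy)=(0.4924,-0.8704)
member 7 (3-5): L=2.9613, (cx,cy)=(0.9962,0.0875)
member 8 (4-5): L=3.6158, (cx,cy)=(0.3205,0.9472)
member 9 (4-6): L=2.7460, (cx,cy)=(1.0000,0.0000)
member 10 (5-6): L=3.7748, (cx,cy)=(0.4204,-0.9073)
solve A·x = −loads:
  F[0-1] = -2975.4206 N (compression)
  F[0-2] = +1024.2105 N (tension)
  F[1-2] = +3170.1612 N (tension)
  F[1-3] = -2365.6591 N (compression)
  F[2-3] = -212.9428 N (compression)
  F[2-4] = +697.4564 N (tension)
  F[3-4] = -336.0481 N (compression)
  F[3-5] = -2280.0622 N (compression)
  F[4-5] = +3112.4268 N (tension)
  F[4-6] = +1273.6711 N (tension)
  F[5-6] = -3029.5318 N (compression)
  Rx@0 = +241.3800 N
  Ry@0 = +2692.8439 N
  Ry@6 = +2748.7861 N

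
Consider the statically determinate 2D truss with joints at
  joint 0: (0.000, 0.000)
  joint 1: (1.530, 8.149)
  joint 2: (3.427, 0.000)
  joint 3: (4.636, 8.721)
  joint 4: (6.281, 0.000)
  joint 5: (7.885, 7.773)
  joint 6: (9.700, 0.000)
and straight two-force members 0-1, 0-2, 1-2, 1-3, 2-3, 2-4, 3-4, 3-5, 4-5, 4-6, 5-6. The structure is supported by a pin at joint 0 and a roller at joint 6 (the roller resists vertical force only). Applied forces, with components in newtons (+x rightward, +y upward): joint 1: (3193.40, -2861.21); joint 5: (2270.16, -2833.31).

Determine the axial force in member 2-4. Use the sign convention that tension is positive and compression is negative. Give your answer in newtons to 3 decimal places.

3404.793

N=7 nodes, M=11 members, R=3 reactions → 2N=14, M+R=14
member 0 (0-1): L=8.2914, (cx,cy)=(0.1845,0.9828)
member 1 (0-2): L=3.4270, (cx,cy)=(1.0000,0.0000)
member 2 (1-2): L=8.3669, (cx,cy)=(0.2267,-0.9740)
member 3 (1-3): L=3.1582, (cx,cy)=(0.9835,0.1811)
member 4 (2-3): L=8.8044, (cx,cy)=(0.1373,0.9905)
member 5 (2-4): L=2.8540, (cx,cy)=(1.0000,0.0000)
member 6 (3-4): L=8.8748, (cx,cy)=(0.1854,-0.9827)
member 7 (3-5): L=3.3845, (cx,cy)=(0.9600,-0.2801)
member 8 (4-5): L=7.9368, (cx,cy)=(0.2021,0.9794)
member 9 (4-6): L=3.4190, (cx,cy)=(1.0000,0.0000)
member 10 (5-6): L=7.9821, (cx,cy)=(0.2274,-0.9738)
solve A·x = −loads:
  F[0-1] = +1589.1907 N (tension)
  F[0-2] = +5170.3085 N (tension)
  F[1-2] = -4880.5159 N (compression)
  F[1-3] = -1823.7646 N (compression)
  F[2-3] = +4798.8786 N (tension)
  F[2-4] = +3404.7927 N (tension)
  F[3-4] = -4406.7400 N (compression)
  F[3-5] = -331.0671 N (compression)
  F[4-5] = +4421.6151 N (tension)
  F[4-6] = +1694.3782 N (tension)
  F[5-6] = -7451.6135 N (compression)
  Rx@0 = -5463.5600 N
  Ry@0 = -1561.8997 N
  Ry@6 = +7256.4197 N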